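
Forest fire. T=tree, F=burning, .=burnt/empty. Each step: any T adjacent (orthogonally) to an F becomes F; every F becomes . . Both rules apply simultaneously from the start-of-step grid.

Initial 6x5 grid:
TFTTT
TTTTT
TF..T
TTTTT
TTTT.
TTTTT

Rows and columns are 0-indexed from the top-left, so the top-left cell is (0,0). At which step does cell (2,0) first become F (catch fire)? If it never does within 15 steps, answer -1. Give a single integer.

Step 1: cell (2,0)='F' (+5 fires, +2 burnt)
  -> target ignites at step 1
Step 2: cell (2,0)='.' (+6 fires, +5 burnt)
Step 3: cell (2,0)='.' (+6 fires, +6 burnt)
Step 4: cell (2,0)='.' (+5 fires, +6 burnt)
Step 5: cell (2,0)='.' (+2 fires, +5 burnt)
Step 6: cell (2,0)='.' (+1 fires, +2 burnt)
Step 7: cell (2,0)='.' (+0 fires, +1 burnt)
  fire out at step 7

1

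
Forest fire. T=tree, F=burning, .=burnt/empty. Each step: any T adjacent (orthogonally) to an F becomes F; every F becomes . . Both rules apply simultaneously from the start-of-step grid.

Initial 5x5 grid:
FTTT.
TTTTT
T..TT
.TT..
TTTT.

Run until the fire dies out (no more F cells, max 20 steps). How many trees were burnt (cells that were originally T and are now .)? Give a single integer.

Answer: 11

Derivation:
Step 1: +2 fires, +1 burnt (F count now 2)
Step 2: +3 fires, +2 burnt (F count now 3)
Step 3: +2 fires, +3 burnt (F count now 2)
Step 4: +1 fires, +2 burnt (F count now 1)
Step 5: +2 fires, +1 burnt (F count now 2)
Step 6: +1 fires, +2 burnt (F count now 1)
Step 7: +0 fires, +1 burnt (F count now 0)
Fire out after step 7
Initially T: 17, now '.': 19
Total burnt (originally-T cells now '.'): 11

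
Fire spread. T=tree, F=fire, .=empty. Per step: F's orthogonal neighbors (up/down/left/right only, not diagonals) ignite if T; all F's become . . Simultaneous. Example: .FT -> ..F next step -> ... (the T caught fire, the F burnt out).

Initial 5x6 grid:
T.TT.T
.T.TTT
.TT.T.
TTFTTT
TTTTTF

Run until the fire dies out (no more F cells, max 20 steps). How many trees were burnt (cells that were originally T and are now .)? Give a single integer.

Answer: 20

Derivation:
Step 1: +6 fires, +2 burnt (F count now 6)
Step 2: +5 fires, +6 burnt (F count now 5)
Step 3: +3 fires, +5 burnt (F count now 3)
Step 4: +1 fires, +3 burnt (F count now 1)
Step 5: +2 fires, +1 burnt (F count now 2)
Step 6: +2 fires, +2 burnt (F count now 2)
Step 7: +1 fires, +2 burnt (F count now 1)
Step 8: +0 fires, +1 burnt (F count now 0)
Fire out after step 8
Initially T: 21, now '.': 29
Total burnt (originally-T cells now '.'): 20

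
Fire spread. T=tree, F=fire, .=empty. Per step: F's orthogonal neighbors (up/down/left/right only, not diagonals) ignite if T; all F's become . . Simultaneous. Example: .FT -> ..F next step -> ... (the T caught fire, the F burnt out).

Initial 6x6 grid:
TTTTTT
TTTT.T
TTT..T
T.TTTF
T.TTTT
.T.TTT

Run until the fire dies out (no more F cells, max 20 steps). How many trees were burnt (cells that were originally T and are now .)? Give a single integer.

Answer: 27

Derivation:
Step 1: +3 fires, +1 burnt (F count now 3)
Step 2: +4 fires, +3 burnt (F count now 4)
Step 3: +4 fires, +4 burnt (F count now 4)
Step 4: +4 fires, +4 burnt (F count now 4)
Step 5: +3 fires, +4 burnt (F count now 3)
Step 6: +4 fires, +3 burnt (F count now 4)
Step 7: +3 fires, +4 burnt (F count now 3)
Step 8: +2 fires, +3 burnt (F count now 2)
Step 9: +0 fires, +2 burnt (F count now 0)
Fire out after step 9
Initially T: 28, now '.': 35
Total burnt (originally-T cells now '.'): 27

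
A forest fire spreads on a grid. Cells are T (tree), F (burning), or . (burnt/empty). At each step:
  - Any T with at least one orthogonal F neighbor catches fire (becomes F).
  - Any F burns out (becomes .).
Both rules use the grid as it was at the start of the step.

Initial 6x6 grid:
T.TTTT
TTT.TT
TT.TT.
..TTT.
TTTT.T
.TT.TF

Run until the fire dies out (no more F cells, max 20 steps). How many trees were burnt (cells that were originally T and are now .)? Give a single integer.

Step 1: +2 fires, +1 burnt (F count now 2)
Step 2: +0 fires, +2 burnt (F count now 0)
Fire out after step 2
Initially T: 25, now '.': 13
Total burnt (originally-T cells now '.'): 2

Answer: 2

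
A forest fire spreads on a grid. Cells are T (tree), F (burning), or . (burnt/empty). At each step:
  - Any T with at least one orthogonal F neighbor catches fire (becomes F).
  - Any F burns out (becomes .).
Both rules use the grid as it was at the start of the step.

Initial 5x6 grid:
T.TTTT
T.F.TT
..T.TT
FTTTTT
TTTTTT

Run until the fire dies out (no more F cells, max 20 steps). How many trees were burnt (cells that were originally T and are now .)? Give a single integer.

Step 1: +4 fires, +2 burnt (F count now 4)
Step 2: +3 fires, +4 burnt (F count now 3)
Step 3: +3 fires, +3 burnt (F count now 3)
Step 4: +4 fires, +3 burnt (F count now 4)
Step 5: +4 fires, +4 burnt (F count now 4)
Step 6: +2 fires, +4 burnt (F count now 2)
Step 7: +0 fires, +2 burnt (F count now 0)
Fire out after step 7
Initially T: 22, now '.': 28
Total burnt (originally-T cells now '.'): 20

Answer: 20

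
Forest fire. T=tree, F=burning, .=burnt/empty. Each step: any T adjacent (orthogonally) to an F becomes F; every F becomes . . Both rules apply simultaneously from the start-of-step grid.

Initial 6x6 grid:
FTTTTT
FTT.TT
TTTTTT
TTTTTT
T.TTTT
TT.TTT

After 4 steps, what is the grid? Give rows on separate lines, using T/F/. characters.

Step 1: 3 trees catch fire, 2 burn out
  .FTTTT
  .FT.TT
  FTTTTT
  TTTTTT
  T.TTTT
  TT.TTT
Step 2: 4 trees catch fire, 3 burn out
  ..FTTT
  ..F.TT
  .FTTTT
  FTTTTT
  T.TTTT
  TT.TTT
Step 3: 4 trees catch fire, 4 burn out
  ...FTT
  ....TT
  ..FTTT
  .FTTTT
  F.TTTT
  TT.TTT
Step 4: 4 trees catch fire, 4 burn out
  ....FT
  ....TT
  ...FTT
  ..FTTT
  ..TTTT
  FT.TTT

....FT
....TT
...FTT
..FTTT
..TTTT
FT.TTT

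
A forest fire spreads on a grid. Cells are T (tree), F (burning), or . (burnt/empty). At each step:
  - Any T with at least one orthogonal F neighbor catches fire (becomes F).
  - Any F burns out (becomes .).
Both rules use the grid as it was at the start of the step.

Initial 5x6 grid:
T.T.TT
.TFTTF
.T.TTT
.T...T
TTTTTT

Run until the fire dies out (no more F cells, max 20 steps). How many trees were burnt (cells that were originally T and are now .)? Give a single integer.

Step 1: +6 fires, +2 burnt (F count now 6)
Step 2: +5 fires, +6 burnt (F count now 5)
Step 3: +2 fires, +5 burnt (F count now 2)
Step 4: +2 fires, +2 burnt (F count now 2)
Step 5: +3 fires, +2 burnt (F count now 3)
Step 6: +0 fires, +3 burnt (F count now 0)
Fire out after step 6
Initially T: 19, now '.': 29
Total burnt (originally-T cells now '.'): 18

Answer: 18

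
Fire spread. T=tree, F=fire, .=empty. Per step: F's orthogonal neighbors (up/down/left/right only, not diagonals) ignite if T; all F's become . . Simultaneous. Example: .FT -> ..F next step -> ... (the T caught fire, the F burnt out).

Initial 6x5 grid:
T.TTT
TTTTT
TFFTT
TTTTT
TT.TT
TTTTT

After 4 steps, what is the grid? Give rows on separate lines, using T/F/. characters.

Step 1: 6 trees catch fire, 2 burn out
  T.TTT
  TFFTT
  F..FT
  TFFTT
  TT.TT
  TTTTT
Step 2: 7 trees catch fire, 6 burn out
  T.FTT
  F..FT
  ....F
  F..FT
  TF.TT
  TTTTT
Step 3: 7 trees catch fire, 7 burn out
  F..FT
  ....F
  .....
  ....F
  F..FT
  TFTTT
Step 4: 5 trees catch fire, 7 burn out
  ....F
  .....
  .....
  .....
  ....F
  F.FFT

....F
.....
.....
.....
....F
F.FFT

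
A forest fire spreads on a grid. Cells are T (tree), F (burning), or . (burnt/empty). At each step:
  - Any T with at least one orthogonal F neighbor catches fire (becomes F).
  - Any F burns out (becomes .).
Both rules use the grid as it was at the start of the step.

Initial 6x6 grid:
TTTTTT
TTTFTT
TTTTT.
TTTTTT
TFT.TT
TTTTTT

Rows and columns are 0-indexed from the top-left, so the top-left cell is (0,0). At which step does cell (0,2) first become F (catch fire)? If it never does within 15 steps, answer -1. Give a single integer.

Step 1: cell (0,2)='T' (+8 fires, +2 burnt)
Step 2: cell (0,2)='F' (+12 fires, +8 burnt)
  -> target ignites at step 2
Step 3: cell (0,2)='.' (+6 fires, +12 burnt)
Step 4: cell (0,2)='.' (+4 fires, +6 burnt)
Step 5: cell (0,2)='.' (+2 fires, +4 burnt)
Step 6: cell (0,2)='.' (+0 fires, +2 burnt)
  fire out at step 6

2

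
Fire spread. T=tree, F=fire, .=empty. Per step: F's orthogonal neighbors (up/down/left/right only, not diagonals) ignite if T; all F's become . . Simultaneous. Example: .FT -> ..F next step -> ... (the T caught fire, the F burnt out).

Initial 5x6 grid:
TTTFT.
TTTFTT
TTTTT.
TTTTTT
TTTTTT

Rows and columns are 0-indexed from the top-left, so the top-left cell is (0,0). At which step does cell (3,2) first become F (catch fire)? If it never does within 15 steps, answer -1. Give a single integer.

Step 1: cell (3,2)='T' (+5 fires, +2 burnt)
Step 2: cell (3,2)='T' (+6 fires, +5 burnt)
Step 3: cell (3,2)='F' (+6 fires, +6 burnt)
  -> target ignites at step 3
Step 4: cell (3,2)='.' (+5 fires, +6 burnt)
Step 5: cell (3,2)='.' (+3 fires, +5 burnt)
Step 6: cell (3,2)='.' (+1 fires, +3 burnt)
Step 7: cell (3,2)='.' (+0 fires, +1 burnt)
  fire out at step 7

3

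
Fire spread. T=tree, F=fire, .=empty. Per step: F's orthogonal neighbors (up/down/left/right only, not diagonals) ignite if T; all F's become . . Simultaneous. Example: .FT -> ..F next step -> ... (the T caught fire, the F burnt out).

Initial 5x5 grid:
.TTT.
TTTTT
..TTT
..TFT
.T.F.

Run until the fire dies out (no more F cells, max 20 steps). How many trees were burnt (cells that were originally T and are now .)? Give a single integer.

Step 1: +3 fires, +2 burnt (F count now 3)
Step 2: +3 fires, +3 burnt (F count now 3)
Step 3: +3 fires, +3 burnt (F count now 3)
Step 4: +2 fires, +3 burnt (F count now 2)
Step 5: +2 fires, +2 burnt (F count now 2)
Step 6: +0 fires, +2 burnt (F count now 0)
Fire out after step 6
Initially T: 14, now '.': 24
Total burnt (originally-T cells now '.'): 13

Answer: 13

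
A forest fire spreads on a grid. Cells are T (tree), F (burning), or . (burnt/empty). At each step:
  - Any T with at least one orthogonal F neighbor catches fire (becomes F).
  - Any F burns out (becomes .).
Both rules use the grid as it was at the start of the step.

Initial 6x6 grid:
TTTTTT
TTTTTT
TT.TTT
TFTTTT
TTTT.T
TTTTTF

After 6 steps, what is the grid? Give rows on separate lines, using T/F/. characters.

Step 1: 6 trees catch fire, 2 burn out
  TTTTTT
  TTTTTT
  TF.TTT
  F.FTTT
  TFTT.F
  TTTTF.
Step 2: 8 trees catch fire, 6 burn out
  TTTTTT
  TFTTTT
  F..TTT
  ...FTF
  F.FT..
  TFTF..
Step 3: 9 trees catch fire, 8 burn out
  TFTTTT
  F.FTTT
  ...FTF
  ....F.
  ...F..
  F.F...
Step 4: 5 trees catch fire, 9 burn out
  F.FTTT
  ...FTF
  ....F.
  ......
  ......
  ......
Step 5: 3 trees catch fire, 5 burn out
  ...FTF
  ....F.
  ......
  ......
  ......
  ......
Step 6: 1 trees catch fire, 3 burn out
  ....F.
  ......
  ......
  ......
  ......
  ......

....F.
......
......
......
......
......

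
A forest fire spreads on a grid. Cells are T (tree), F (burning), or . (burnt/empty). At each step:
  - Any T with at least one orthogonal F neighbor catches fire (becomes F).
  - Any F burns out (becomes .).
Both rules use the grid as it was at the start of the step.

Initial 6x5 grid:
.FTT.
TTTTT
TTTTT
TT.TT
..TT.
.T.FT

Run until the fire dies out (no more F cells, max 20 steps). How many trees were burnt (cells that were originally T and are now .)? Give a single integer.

Step 1: +4 fires, +2 burnt (F count now 4)
Step 2: +6 fires, +4 burnt (F count now 6)
Step 3: +6 fires, +6 burnt (F count now 6)
Step 4: +3 fires, +6 burnt (F count now 3)
Step 5: +0 fires, +3 burnt (F count now 0)
Fire out after step 5
Initially T: 20, now '.': 29
Total burnt (originally-T cells now '.'): 19

Answer: 19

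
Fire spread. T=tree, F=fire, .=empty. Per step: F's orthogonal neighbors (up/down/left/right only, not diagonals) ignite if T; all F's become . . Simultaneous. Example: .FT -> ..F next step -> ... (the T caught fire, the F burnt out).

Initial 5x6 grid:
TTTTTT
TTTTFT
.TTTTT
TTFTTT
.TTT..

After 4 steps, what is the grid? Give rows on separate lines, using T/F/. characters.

Step 1: 8 trees catch fire, 2 burn out
  TTTTFT
  TTTF.F
  .TFTFT
  TF.FTT
  .TFT..
Step 2: 10 trees catch fire, 8 burn out
  TTTF.F
  TTF...
  .F.F.F
  F...FT
  .F.F..
Step 3: 3 trees catch fire, 10 burn out
  TTF...
  TF....
  ......
  .....F
  ......
Step 4: 2 trees catch fire, 3 burn out
  TF....
  F.....
  ......
  ......
  ......

TF....
F.....
......
......
......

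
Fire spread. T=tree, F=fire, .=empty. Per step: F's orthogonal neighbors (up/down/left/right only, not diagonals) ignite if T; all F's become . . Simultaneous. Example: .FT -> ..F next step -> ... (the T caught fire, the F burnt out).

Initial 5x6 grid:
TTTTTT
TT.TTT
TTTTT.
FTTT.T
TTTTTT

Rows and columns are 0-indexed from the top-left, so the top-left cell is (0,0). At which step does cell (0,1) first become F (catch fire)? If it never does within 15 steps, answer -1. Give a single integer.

Step 1: cell (0,1)='T' (+3 fires, +1 burnt)
Step 2: cell (0,1)='T' (+4 fires, +3 burnt)
Step 3: cell (0,1)='T' (+5 fires, +4 burnt)
Step 4: cell (0,1)='F' (+3 fires, +5 burnt)
  -> target ignites at step 4
Step 5: cell (0,1)='.' (+4 fires, +3 burnt)
Step 6: cell (0,1)='.' (+3 fires, +4 burnt)
Step 7: cell (0,1)='.' (+3 fires, +3 burnt)
Step 8: cell (0,1)='.' (+1 fires, +3 burnt)
Step 9: cell (0,1)='.' (+0 fires, +1 burnt)
  fire out at step 9

4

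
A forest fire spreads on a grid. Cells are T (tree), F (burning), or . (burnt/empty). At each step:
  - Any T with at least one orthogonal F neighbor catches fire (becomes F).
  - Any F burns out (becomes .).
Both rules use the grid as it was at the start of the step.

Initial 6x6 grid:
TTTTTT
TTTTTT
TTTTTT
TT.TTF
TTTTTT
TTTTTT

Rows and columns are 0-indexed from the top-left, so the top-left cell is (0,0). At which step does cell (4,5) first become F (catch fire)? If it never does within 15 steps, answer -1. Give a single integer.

Step 1: cell (4,5)='F' (+3 fires, +1 burnt)
  -> target ignites at step 1
Step 2: cell (4,5)='.' (+5 fires, +3 burnt)
Step 3: cell (4,5)='.' (+5 fires, +5 burnt)
Step 4: cell (4,5)='.' (+5 fires, +5 burnt)
Step 5: cell (4,5)='.' (+5 fires, +5 burnt)
Step 6: cell (4,5)='.' (+6 fires, +5 burnt)
Step 7: cell (4,5)='.' (+4 fires, +6 burnt)
Step 8: cell (4,5)='.' (+1 fires, +4 burnt)
Step 9: cell (4,5)='.' (+0 fires, +1 burnt)
  fire out at step 9

1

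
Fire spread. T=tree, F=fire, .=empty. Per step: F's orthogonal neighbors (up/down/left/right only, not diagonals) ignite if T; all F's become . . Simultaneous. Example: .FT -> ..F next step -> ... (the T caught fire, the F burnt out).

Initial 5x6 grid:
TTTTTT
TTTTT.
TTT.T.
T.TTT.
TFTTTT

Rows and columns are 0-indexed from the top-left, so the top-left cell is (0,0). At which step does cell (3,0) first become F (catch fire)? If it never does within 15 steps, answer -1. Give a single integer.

Step 1: cell (3,0)='T' (+2 fires, +1 burnt)
Step 2: cell (3,0)='F' (+3 fires, +2 burnt)
  -> target ignites at step 2
Step 3: cell (3,0)='.' (+4 fires, +3 burnt)
Step 4: cell (3,0)='.' (+5 fires, +4 burnt)
Step 5: cell (3,0)='.' (+5 fires, +5 burnt)
Step 6: cell (3,0)='.' (+3 fires, +5 burnt)
Step 7: cell (3,0)='.' (+1 fires, +3 burnt)
Step 8: cell (3,0)='.' (+1 fires, +1 burnt)
Step 9: cell (3,0)='.' (+0 fires, +1 burnt)
  fire out at step 9

2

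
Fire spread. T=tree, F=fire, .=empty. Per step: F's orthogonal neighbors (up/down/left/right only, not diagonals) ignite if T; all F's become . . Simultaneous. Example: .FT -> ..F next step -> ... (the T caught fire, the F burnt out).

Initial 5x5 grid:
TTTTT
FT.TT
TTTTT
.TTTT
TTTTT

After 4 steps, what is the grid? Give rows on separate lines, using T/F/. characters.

Step 1: 3 trees catch fire, 1 burn out
  FTTTT
  .F.TT
  FTTTT
  .TTTT
  TTTTT
Step 2: 2 trees catch fire, 3 burn out
  .FTTT
  ...TT
  .FTTT
  .TTTT
  TTTTT
Step 3: 3 trees catch fire, 2 burn out
  ..FTT
  ...TT
  ..FTT
  .FTTT
  TTTTT
Step 4: 4 trees catch fire, 3 burn out
  ...FT
  ...TT
  ...FT
  ..FTT
  TFTTT

...FT
...TT
...FT
..FTT
TFTTT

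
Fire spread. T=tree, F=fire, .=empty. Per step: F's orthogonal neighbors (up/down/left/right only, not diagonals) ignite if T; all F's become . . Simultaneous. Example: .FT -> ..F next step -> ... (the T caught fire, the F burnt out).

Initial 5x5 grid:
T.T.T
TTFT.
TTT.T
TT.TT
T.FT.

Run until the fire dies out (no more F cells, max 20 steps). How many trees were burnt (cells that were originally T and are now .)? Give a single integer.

Answer: 15

Derivation:
Step 1: +5 fires, +2 burnt (F count now 5)
Step 2: +3 fires, +5 burnt (F count now 3)
Step 3: +4 fires, +3 burnt (F count now 4)
Step 4: +2 fires, +4 burnt (F count now 2)
Step 5: +1 fires, +2 burnt (F count now 1)
Step 6: +0 fires, +1 burnt (F count now 0)
Fire out after step 6
Initially T: 16, now '.': 24
Total burnt (originally-T cells now '.'): 15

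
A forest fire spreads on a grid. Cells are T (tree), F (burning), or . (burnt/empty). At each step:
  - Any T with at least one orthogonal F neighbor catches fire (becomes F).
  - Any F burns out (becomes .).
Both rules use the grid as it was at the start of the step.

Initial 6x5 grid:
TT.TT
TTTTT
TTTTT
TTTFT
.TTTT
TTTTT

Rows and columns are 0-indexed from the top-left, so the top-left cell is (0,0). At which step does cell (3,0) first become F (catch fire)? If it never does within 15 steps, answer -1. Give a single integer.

Step 1: cell (3,0)='T' (+4 fires, +1 burnt)
Step 2: cell (3,0)='T' (+7 fires, +4 burnt)
Step 3: cell (3,0)='F' (+8 fires, +7 burnt)
  -> target ignites at step 3
Step 4: cell (3,0)='.' (+4 fires, +8 burnt)
Step 5: cell (3,0)='.' (+3 fires, +4 burnt)
Step 6: cell (3,0)='.' (+1 fires, +3 burnt)
Step 7: cell (3,0)='.' (+0 fires, +1 burnt)
  fire out at step 7

3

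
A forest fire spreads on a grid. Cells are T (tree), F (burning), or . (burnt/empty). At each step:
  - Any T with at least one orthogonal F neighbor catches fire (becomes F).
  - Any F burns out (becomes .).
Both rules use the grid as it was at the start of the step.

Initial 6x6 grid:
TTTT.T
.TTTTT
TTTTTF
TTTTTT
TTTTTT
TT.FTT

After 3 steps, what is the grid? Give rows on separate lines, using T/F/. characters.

Step 1: 5 trees catch fire, 2 burn out
  TTTT.T
  .TTTTF
  TTTTF.
  TTTTTF
  TTTFTT
  TT..FT
Step 2: 9 trees catch fire, 5 burn out
  TTTT.F
  .TTTF.
  TTTF..
  TTTFF.
  TTF.FF
  TT...F
Step 3: 4 trees catch fire, 9 burn out
  TTTT..
  .TTF..
  TTF...
  TTF...
  TF....
  TT....

TTTT..
.TTF..
TTF...
TTF...
TF....
TT....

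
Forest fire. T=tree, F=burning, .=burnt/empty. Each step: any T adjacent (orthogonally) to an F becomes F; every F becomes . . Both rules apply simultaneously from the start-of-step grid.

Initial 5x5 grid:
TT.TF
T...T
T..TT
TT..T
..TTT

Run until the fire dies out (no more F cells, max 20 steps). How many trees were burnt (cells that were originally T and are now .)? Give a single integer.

Step 1: +2 fires, +1 burnt (F count now 2)
Step 2: +1 fires, +2 burnt (F count now 1)
Step 3: +2 fires, +1 burnt (F count now 2)
Step 4: +1 fires, +2 burnt (F count now 1)
Step 5: +1 fires, +1 burnt (F count now 1)
Step 6: +1 fires, +1 burnt (F count now 1)
Step 7: +0 fires, +1 burnt (F count now 0)
Fire out after step 7
Initially T: 14, now '.': 19
Total burnt (originally-T cells now '.'): 8

Answer: 8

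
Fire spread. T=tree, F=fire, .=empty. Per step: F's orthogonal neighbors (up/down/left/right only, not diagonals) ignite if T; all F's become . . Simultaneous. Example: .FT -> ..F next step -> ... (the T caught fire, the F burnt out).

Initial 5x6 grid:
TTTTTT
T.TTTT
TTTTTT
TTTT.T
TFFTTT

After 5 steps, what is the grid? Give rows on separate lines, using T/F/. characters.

Step 1: 4 trees catch fire, 2 burn out
  TTTTTT
  T.TTTT
  TTTTTT
  TFFT.T
  F..FTT
Step 2: 5 trees catch fire, 4 burn out
  TTTTTT
  T.TTTT
  TFFTTT
  F..F.T
  ....FT
Step 3: 4 trees catch fire, 5 burn out
  TTTTTT
  T.FTTT
  F..FTT
  .....T
  .....F
Step 4: 5 trees catch fire, 4 burn out
  TTFTTT
  F..FTT
  ....FT
  .....F
  ......
Step 5: 5 trees catch fire, 5 burn out
  FF.FTT
  ....FT
  .....F
  ......
  ......

FF.FTT
....FT
.....F
......
......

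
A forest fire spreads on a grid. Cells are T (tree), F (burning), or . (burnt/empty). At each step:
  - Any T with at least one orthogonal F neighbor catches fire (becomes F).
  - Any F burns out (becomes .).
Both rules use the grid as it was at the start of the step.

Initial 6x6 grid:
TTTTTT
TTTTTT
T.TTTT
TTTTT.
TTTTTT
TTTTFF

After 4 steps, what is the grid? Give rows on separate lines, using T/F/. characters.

Step 1: 3 trees catch fire, 2 burn out
  TTTTTT
  TTTTTT
  T.TTTT
  TTTTT.
  TTTTFF
  TTTF..
Step 2: 3 trees catch fire, 3 burn out
  TTTTTT
  TTTTTT
  T.TTTT
  TTTTF.
  TTTF..
  TTF...
Step 3: 4 trees catch fire, 3 burn out
  TTTTTT
  TTTTTT
  T.TTFT
  TTTF..
  TTF...
  TF....
Step 4: 6 trees catch fire, 4 burn out
  TTTTTT
  TTTTFT
  T.TF.F
  TTF...
  TF....
  F.....

TTTTTT
TTTTFT
T.TF.F
TTF...
TF....
F.....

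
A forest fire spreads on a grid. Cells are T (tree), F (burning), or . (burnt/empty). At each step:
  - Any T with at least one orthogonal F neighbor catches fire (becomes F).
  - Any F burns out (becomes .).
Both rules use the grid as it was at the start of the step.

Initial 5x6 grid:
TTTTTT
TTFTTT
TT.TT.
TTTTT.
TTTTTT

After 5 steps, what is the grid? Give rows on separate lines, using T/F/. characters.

Step 1: 3 trees catch fire, 1 burn out
  TTFTTT
  TF.FTT
  TT.TT.
  TTTTT.
  TTTTTT
Step 2: 6 trees catch fire, 3 burn out
  TF.FTT
  F...FT
  TF.FT.
  TTTTT.
  TTTTTT
Step 3: 7 trees catch fire, 6 burn out
  F...FT
  .....F
  F...F.
  TFTFT.
  TTTTTT
Step 4: 6 trees catch fire, 7 burn out
  .....F
  ......
  ......
  F.F.F.
  TFTFTT
Step 5: 3 trees catch fire, 6 burn out
  ......
  ......
  ......
  ......
  F.F.FT

......
......
......
......
F.F.FT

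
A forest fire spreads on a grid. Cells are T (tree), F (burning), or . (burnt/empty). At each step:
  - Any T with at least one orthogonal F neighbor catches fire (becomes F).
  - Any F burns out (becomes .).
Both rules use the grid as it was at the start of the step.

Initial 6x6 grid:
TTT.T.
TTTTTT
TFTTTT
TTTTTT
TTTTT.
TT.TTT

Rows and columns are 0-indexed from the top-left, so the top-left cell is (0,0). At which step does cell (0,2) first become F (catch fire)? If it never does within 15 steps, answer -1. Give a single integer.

Step 1: cell (0,2)='T' (+4 fires, +1 burnt)
Step 2: cell (0,2)='T' (+7 fires, +4 burnt)
Step 3: cell (0,2)='F' (+8 fires, +7 burnt)
  -> target ignites at step 3
Step 4: cell (0,2)='.' (+5 fires, +8 burnt)
Step 5: cell (0,2)='.' (+5 fires, +5 burnt)
Step 6: cell (0,2)='.' (+1 fires, +5 burnt)
Step 7: cell (0,2)='.' (+1 fires, +1 burnt)
Step 8: cell (0,2)='.' (+0 fires, +1 burnt)
  fire out at step 8

3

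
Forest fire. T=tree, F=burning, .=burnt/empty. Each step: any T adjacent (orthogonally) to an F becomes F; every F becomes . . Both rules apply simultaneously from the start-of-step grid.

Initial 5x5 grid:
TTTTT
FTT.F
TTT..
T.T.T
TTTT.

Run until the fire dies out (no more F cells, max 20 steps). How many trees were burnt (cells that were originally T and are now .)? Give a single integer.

Step 1: +4 fires, +2 burnt (F count now 4)
Step 2: +5 fires, +4 burnt (F count now 5)
Step 3: +3 fires, +5 burnt (F count now 3)
Step 4: +2 fires, +3 burnt (F count now 2)
Step 5: +1 fires, +2 burnt (F count now 1)
Step 6: +1 fires, +1 burnt (F count now 1)
Step 7: +0 fires, +1 burnt (F count now 0)
Fire out after step 7
Initially T: 17, now '.': 24
Total burnt (originally-T cells now '.'): 16

Answer: 16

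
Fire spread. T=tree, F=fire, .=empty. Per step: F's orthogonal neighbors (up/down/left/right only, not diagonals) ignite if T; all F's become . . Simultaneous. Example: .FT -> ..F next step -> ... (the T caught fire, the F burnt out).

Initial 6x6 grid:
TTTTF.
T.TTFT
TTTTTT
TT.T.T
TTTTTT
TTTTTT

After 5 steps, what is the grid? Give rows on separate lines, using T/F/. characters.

Step 1: 4 trees catch fire, 2 burn out
  TTTF..
  T.TF.F
  TTTTFT
  TT.T.T
  TTTTTT
  TTTTTT
Step 2: 4 trees catch fire, 4 burn out
  TTF...
  T.F...
  TTTF.F
  TT.T.T
  TTTTTT
  TTTTTT
Step 3: 4 trees catch fire, 4 burn out
  TF....
  T.....
  TTF...
  TT.F.F
  TTTTTT
  TTTTTT
Step 4: 4 trees catch fire, 4 burn out
  F.....
  T.....
  TF....
  TT....
  TTTFTF
  TTTTTT
Step 5: 7 trees catch fire, 4 burn out
  ......
  F.....
  F.....
  TF....
  TTF.F.
  TTTFTF

......
F.....
F.....
TF....
TTF.F.
TTTFTF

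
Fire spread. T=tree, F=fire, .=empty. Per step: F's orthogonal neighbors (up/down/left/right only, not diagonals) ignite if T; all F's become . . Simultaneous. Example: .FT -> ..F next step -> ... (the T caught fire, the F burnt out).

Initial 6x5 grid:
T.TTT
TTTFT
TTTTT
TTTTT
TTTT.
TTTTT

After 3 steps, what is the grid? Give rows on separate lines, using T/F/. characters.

Step 1: 4 trees catch fire, 1 burn out
  T.TFT
  TTF.F
  TTTFT
  TTTTT
  TTTT.
  TTTTT
Step 2: 6 trees catch fire, 4 burn out
  T.F.F
  TF...
  TTF.F
  TTTFT
  TTTT.
  TTTTT
Step 3: 5 trees catch fire, 6 burn out
  T....
  F....
  TF...
  TTF.F
  TTTF.
  TTTTT

T....
F....
TF...
TTF.F
TTTF.
TTTTT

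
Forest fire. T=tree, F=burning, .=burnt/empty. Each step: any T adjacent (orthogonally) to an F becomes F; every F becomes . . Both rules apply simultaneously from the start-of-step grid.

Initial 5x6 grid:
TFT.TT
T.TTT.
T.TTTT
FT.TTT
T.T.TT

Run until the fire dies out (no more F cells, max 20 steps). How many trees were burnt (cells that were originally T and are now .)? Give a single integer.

Answer: 20

Derivation:
Step 1: +5 fires, +2 burnt (F count now 5)
Step 2: +2 fires, +5 burnt (F count now 2)
Step 3: +2 fires, +2 burnt (F count now 2)
Step 4: +2 fires, +2 burnt (F count now 2)
Step 5: +3 fires, +2 burnt (F count now 3)
Step 6: +3 fires, +3 burnt (F count now 3)
Step 7: +2 fires, +3 burnt (F count now 2)
Step 8: +1 fires, +2 burnt (F count now 1)
Step 9: +0 fires, +1 burnt (F count now 0)
Fire out after step 9
Initially T: 21, now '.': 29
Total burnt (originally-T cells now '.'): 20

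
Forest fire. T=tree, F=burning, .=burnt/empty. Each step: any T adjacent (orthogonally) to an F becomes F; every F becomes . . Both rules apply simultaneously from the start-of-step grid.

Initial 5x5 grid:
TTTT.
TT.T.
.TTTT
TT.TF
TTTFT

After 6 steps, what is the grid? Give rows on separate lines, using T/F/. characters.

Step 1: 4 trees catch fire, 2 burn out
  TTTT.
  TT.T.
  .TTTF
  TT.F.
  TTF.F
Step 2: 2 trees catch fire, 4 burn out
  TTTT.
  TT.T.
  .TTF.
  TT...
  TF...
Step 3: 4 trees catch fire, 2 burn out
  TTTT.
  TT.F.
  .TF..
  TF...
  F....
Step 4: 3 trees catch fire, 4 burn out
  TTTF.
  TT...
  .F...
  F....
  .....
Step 5: 2 trees catch fire, 3 burn out
  TTF..
  TF...
  .....
  .....
  .....
Step 6: 2 trees catch fire, 2 burn out
  TF...
  F....
  .....
  .....
  .....

TF...
F....
.....
.....
.....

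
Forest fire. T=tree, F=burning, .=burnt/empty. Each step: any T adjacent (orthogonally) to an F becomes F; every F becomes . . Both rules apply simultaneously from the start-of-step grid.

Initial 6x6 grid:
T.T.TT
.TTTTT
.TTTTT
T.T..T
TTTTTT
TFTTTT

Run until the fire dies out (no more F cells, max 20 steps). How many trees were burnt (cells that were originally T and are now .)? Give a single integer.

Answer: 27

Derivation:
Step 1: +3 fires, +1 burnt (F count now 3)
Step 2: +3 fires, +3 burnt (F count now 3)
Step 3: +4 fires, +3 burnt (F count now 4)
Step 4: +3 fires, +4 burnt (F count now 3)
Step 5: +4 fires, +3 burnt (F count now 4)
Step 6: +5 fires, +4 burnt (F count now 5)
Step 7: +2 fires, +5 burnt (F count now 2)
Step 8: +2 fires, +2 burnt (F count now 2)
Step 9: +1 fires, +2 burnt (F count now 1)
Step 10: +0 fires, +1 burnt (F count now 0)
Fire out after step 10
Initially T: 28, now '.': 35
Total burnt (originally-T cells now '.'): 27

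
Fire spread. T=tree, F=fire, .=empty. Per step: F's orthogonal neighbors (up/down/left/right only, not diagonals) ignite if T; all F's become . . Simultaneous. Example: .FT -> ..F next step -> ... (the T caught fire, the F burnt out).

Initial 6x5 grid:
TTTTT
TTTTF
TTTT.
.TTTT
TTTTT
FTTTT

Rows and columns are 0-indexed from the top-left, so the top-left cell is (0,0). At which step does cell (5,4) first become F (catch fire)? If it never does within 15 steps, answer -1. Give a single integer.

Step 1: cell (5,4)='T' (+4 fires, +2 burnt)
Step 2: cell (5,4)='T' (+5 fires, +4 burnt)
Step 3: cell (5,4)='T' (+7 fires, +5 burnt)
Step 4: cell (5,4)='F' (+7 fires, +7 burnt)
  -> target ignites at step 4
Step 5: cell (5,4)='.' (+3 fires, +7 burnt)
Step 6: cell (5,4)='.' (+0 fires, +3 burnt)
  fire out at step 6

4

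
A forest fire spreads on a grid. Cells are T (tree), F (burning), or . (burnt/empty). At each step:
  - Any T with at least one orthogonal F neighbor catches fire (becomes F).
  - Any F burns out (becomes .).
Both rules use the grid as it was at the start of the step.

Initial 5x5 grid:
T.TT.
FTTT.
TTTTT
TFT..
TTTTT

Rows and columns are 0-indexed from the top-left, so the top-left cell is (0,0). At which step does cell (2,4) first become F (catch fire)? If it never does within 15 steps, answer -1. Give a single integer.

Step 1: cell (2,4)='T' (+7 fires, +2 burnt)
Step 2: cell (2,4)='T' (+4 fires, +7 burnt)
Step 3: cell (2,4)='T' (+4 fires, +4 burnt)
Step 4: cell (2,4)='F' (+3 fires, +4 burnt)
  -> target ignites at step 4
Step 5: cell (2,4)='.' (+0 fires, +3 burnt)
  fire out at step 5

4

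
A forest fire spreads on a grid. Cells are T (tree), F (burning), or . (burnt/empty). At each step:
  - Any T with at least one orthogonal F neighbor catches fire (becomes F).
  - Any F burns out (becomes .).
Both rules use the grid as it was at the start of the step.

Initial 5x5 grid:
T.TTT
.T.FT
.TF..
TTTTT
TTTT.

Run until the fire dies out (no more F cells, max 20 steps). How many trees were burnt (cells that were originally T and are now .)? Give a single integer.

Step 1: +4 fires, +2 burnt (F count now 4)
Step 2: +6 fires, +4 burnt (F count now 6)
Step 3: +4 fires, +6 burnt (F count now 4)
Step 4: +1 fires, +4 burnt (F count now 1)
Step 5: +0 fires, +1 burnt (F count now 0)
Fire out after step 5
Initially T: 16, now '.': 24
Total burnt (originally-T cells now '.'): 15

Answer: 15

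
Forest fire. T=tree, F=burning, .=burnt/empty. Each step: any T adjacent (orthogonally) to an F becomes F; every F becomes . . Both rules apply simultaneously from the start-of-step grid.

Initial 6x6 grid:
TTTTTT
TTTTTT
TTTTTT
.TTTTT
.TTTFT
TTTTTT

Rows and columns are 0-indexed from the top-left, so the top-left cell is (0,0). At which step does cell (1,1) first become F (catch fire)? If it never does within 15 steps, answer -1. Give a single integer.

Step 1: cell (1,1)='T' (+4 fires, +1 burnt)
Step 2: cell (1,1)='T' (+6 fires, +4 burnt)
Step 3: cell (1,1)='T' (+6 fires, +6 burnt)
Step 4: cell (1,1)='T' (+6 fires, +6 burnt)
Step 5: cell (1,1)='T' (+5 fires, +6 burnt)
Step 6: cell (1,1)='F' (+3 fires, +5 burnt)
  -> target ignites at step 6
Step 7: cell (1,1)='.' (+2 fires, +3 burnt)
Step 8: cell (1,1)='.' (+1 fires, +2 burnt)
Step 9: cell (1,1)='.' (+0 fires, +1 burnt)
  fire out at step 9

6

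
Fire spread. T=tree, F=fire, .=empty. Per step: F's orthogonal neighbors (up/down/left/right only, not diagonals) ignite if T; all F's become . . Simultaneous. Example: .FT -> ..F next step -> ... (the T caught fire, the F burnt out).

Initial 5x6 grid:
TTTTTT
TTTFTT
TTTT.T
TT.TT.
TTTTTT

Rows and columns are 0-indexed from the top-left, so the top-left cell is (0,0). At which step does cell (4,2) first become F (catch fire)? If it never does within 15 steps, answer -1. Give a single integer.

Step 1: cell (4,2)='T' (+4 fires, +1 burnt)
Step 2: cell (4,2)='T' (+6 fires, +4 burnt)
Step 3: cell (4,2)='T' (+7 fires, +6 burnt)
Step 4: cell (4,2)='F' (+5 fires, +7 burnt)
  -> target ignites at step 4
Step 5: cell (4,2)='.' (+3 fires, +5 burnt)
Step 6: cell (4,2)='.' (+1 fires, +3 burnt)
Step 7: cell (4,2)='.' (+0 fires, +1 burnt)
  fire out at step 7

4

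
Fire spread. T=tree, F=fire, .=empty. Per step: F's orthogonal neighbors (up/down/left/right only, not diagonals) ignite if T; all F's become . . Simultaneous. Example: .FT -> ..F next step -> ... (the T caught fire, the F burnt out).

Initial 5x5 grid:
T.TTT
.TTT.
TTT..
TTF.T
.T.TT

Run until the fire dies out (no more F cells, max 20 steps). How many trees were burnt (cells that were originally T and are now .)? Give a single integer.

Answer: 12

Derivation:
Step 1: +2 fires, +1 burnt (F count now 2)
Step 2: +4 fires, +2 burnt (F count now 4)
Step 3: +4 fires, +4 burnt (F count now 4)
Step 4: +1 fires, +4 burnt (F count now 1)
Step 5: +1 fires, +1 burnt (F count now 1)
Step 6: +0 fires, +1 burnt (F count now 0)
Fire out after step 6
Initially T: 16, now '.': 21
Total burnt (originally-T cells now '.'): 12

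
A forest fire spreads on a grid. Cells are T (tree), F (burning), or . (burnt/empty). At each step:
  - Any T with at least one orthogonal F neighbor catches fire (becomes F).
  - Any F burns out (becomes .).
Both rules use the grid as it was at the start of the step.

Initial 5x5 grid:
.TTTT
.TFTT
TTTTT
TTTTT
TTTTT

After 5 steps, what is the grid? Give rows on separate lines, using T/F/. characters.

Step 1: 4 trees catch fire, 1 burn out
  .TFTT
  .F.FT
  TTFTT
  TTTTT
  TTTTT
Step 2: 6 trees catch fire, 4 burn out
  .F.FT
  ....F
  TF.FT
  TTFTT
  TTTTT
Step 3: 6 trees catch fire, 6 burn out
  ....F
  .....
  F...F
  TF.FT
  TTFTT
Step 4: 4 trees catch fire, 6 burn out
  .....
  .....
  .....
  F...F
  TF.FT
Step 5: 2 trees catch fire, 4 burn out
  .....
  .....
  .....
  .....
  F...F

.....
.....
.....
.....
F...F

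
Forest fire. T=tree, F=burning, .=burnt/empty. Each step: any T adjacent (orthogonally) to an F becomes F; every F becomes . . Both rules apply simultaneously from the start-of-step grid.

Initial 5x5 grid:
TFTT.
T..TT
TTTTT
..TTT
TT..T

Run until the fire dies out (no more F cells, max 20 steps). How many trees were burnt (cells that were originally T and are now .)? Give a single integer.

Step 1: +2 fires, +1 burnt (F count now 2)
Step 2: +2 fires, +2 burnt (F count now 2)
Step 3: +2 fires, +2 burnt (F count now 2)
Step 4: +3 fires, +2 burnt (F count now 3)
Step 5: +3 fires, +3 burnt (F count now 3)
Step 6: +2 fires, +3 burnt (F count now 2)
Step 7: +1 fires, +2 burnt (F count now 1)
Step 8: +0 fires, +1 burnt (F count now 0)
Fire out after step 8
Initially T: 17, now '.': 23
Total burnt (originally-T cells now '.'): 15

Answer: 15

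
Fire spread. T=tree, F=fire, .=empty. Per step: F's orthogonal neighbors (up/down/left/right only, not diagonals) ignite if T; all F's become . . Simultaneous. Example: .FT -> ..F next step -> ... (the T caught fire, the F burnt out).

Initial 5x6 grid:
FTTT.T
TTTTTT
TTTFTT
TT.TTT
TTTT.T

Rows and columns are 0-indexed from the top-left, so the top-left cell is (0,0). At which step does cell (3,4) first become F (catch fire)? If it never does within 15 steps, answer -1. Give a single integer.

Step 1: cell (3,4)='T' (+6 fires, +2 burnt)
Step 2: cell (3,4)='F' (+10 fires, +6 burnt)
  -> target ignites at step 2
Step 3: cell (3,4)='.' (+5 fires, +10 burnt)
Step 4: cell (3,4)='.' (+4 fires, +5 burnt)
Step 5: cell (3,4)='.' (+0 fires, +4 burnt)
  fire out at step 5

2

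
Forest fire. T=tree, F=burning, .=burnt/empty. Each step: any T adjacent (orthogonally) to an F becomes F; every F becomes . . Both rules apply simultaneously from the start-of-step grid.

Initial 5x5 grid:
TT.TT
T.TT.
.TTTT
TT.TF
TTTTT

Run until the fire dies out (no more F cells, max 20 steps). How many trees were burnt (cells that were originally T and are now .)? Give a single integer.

Answer: 16

Derivation:
Step 1: +3 fires, +1 burnt (F count now 3)
Step 2: +2 fires, +3 burnt (F count now 2)
Step 3: +3 fires, +2 burnt (F count now 3)
Step 4: +4 fires, +3 burnt (F count now 4)
Step 5: +3 fires, +4 burnt (F count now 3)
Step 6: +1 fires, +3 burnt (F count now 1)
Step 7: +0 fires, +1 burnt (F count now 0)
Fire out after step 7
Initially T: 19, now '.': 22
Total burnt (originally-T cells now '.'): 16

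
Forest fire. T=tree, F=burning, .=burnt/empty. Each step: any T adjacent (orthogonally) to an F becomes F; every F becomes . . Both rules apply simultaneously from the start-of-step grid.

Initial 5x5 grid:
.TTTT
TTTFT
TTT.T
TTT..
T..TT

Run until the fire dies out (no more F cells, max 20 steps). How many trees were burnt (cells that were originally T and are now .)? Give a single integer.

Answer: 16

Derivation:
Step 1: +3 fires, +1 burnt (F count now 3)
Step 2: +5 fires, +3 burnt (F count now 5)
Step 3: +4 fires, +5 burnt (F count now 4)
Step 4: +2 fires, +4 burnt (F count now 2)
Step 5: +1 fires, +2 burnt (F count now 1)
Step 6: +1 fires, +1 burnt (F count now 1)
Step 7: +0 fires, +1 burnt (F count now 0)
Fire out after step 7
Initially T: 18, now '.': 23
Total burnt (originally-T cells now '.'): 16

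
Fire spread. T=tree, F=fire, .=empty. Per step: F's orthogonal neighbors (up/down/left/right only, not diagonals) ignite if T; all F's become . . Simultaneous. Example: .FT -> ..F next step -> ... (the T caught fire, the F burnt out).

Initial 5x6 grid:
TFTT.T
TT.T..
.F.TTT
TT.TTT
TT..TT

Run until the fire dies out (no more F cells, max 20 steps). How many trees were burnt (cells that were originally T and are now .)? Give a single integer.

Answer: 18

Derivation:
Step 1: +4 fires, +2 burnt (F count now 4)
Step 2: +4 fires, +4 burnt (F count now 4)
Step 3: +2 fires, +4 burnt (F count now 2)
Step 4: +1 fires, +2 burnt (F count now 1)
Step 5: +2 fires, +1 burnt (F count now 2)
Step 6: +2 fires, +2 burnt (F count now 2)
Step 7: +2 fires, +2 burnt (F count now 2)
Step 8: +1 fires, +2 burnt (F count now 1)
Step 9: +0 fires, +1 burnt (F count now 0)
Fire out after step 9
Initially T: 19, now '.': 29
Total burnt (originally-T cells now '.'): 18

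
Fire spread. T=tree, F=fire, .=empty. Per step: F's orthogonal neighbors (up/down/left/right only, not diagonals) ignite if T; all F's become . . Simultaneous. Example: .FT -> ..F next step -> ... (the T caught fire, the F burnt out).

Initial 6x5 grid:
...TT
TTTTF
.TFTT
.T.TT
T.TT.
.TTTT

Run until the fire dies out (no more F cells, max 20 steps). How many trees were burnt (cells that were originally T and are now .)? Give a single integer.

Answer: 18

Derivation:
Step 1: +6 fires, +2 burnt (F count now 6)
Step 2: +5 fires, +6 burnt (F count now 5)
Step 3: +2 fires, +5 burnt (F count now 2)
Step 4: +2 fires, +2 burnt (F count now 2)
Step 5: +2 fires, +2 burnt (F count now 2)
Step 6: +1 fires, +2 burnt (F count now 1)
Step 7: +0 fires, +1 burnt (F count now 0)
Fire out after step 7
Initially T: 19, now '.': 29
Total burnt (originally-T cells now '.'): 18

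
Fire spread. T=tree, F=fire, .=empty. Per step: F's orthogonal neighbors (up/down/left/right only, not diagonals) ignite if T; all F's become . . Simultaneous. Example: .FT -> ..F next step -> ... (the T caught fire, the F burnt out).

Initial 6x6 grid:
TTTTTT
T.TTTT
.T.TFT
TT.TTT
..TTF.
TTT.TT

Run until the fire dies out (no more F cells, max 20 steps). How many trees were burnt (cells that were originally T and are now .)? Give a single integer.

Answer: 23

Derivation:
Step 1: +6 fires, +2 burnt (F count now 6)
Step 2: +7 fires, +6 burnt (F count now 7)
Step 3: +4 fires, +7 burnt (F count now 4)
Step 4: +2 fires, +4 burnt (F count now 2)
Step 5: +2 fires, +2 burnt (F count now 2)
Step 6: +1 fires, +2 burnt (F count now 1)
Step 7: +1 fires, +1 burnt (F count now 1)
Step 8: +0 fires, +1 burnt (F count now 0)
Fire out after step 8
Initially T: 26, now '.': 33
Total burnt (originally-T cells now '.'): 23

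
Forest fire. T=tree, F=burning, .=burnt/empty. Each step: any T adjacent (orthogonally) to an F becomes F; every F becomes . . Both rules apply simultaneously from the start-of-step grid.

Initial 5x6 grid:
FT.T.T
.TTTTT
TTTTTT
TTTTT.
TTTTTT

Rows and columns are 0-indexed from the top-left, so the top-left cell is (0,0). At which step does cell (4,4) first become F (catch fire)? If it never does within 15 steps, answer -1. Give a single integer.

Step 1: cell (4,4)='T' (+1 fires, +1 burnt)
Step 2: cell (4,4)='T' (+1 fires, +1 burnt)
Step 3: cell (4,4)='T' (+2 fires, +1 burnt)
Step 4: cell (4,4)='T' (+4 fires, +2 burnt)
Step 5: cell (4,4)='T' (+6 fires, +4 burnt)
Step 6: cell (4,4)='T' (+5 fires, +6 burnt)
Step 7: cell (4,4)='T' (+4 fires, +5 burnt)
Step 8: cell (4,4)='F' (+1 fires, +4 burnt)
  -> target ignites at step 8
Step 9: cell (4,4)='.' (+1 fires, +1 burnt)
Step 10: cell (4,4)='.' (+0 fires, +1 burnt)
  fire out at step 10

8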